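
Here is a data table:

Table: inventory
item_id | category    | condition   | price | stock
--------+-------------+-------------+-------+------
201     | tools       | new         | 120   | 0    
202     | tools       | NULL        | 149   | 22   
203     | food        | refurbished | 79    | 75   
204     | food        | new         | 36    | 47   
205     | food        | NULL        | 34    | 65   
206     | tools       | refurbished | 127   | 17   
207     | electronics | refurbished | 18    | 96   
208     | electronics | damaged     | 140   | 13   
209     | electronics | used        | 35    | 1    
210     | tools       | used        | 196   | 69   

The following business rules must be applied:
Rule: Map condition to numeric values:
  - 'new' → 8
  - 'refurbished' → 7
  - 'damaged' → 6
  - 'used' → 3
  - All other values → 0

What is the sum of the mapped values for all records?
49

Step 1: Apply mapping to each record
Step 2: Count by status:
  'new': 2 records × 8 = 16
  'refurbished': 3 records × 7 = 21
  'damaged': 1 records × 6 = 6
  'used': 2 records × 3 = 6
Step 3: Sum all mapped values = 49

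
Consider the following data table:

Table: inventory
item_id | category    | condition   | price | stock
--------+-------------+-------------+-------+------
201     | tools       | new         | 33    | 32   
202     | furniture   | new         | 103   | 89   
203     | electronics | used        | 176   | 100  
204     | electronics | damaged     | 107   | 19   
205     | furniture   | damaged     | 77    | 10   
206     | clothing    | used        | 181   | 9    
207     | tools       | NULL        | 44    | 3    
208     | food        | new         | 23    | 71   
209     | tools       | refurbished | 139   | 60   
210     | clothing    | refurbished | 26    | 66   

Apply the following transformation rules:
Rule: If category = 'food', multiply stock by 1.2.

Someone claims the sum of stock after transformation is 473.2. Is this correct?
Yes, the result is correct.

Step 1: Calculate the correct sum after transformation
Step 2: Apply multiplier 1.2 to records where category = 'food'
Step 3: Correct result = 473.2
Step 4: Claimed result = 473.2
Step 5: 473.2 = 473.2 ✓
Conclusion: The claimed result is correct.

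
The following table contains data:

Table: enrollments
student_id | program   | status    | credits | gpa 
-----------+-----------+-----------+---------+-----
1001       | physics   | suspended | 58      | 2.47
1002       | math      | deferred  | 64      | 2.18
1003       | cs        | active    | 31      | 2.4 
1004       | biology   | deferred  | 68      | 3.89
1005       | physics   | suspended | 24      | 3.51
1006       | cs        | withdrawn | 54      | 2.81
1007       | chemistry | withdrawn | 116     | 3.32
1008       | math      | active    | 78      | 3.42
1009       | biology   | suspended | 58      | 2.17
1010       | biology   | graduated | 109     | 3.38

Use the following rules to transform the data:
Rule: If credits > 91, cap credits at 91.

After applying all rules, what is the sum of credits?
617

Step 1: 2 records have credits > 91
Step 2: These records originally summed to 225
Step 3: After capping: 2 × 91 = 182
Step 4: Unaffected records sum: 435
Step 5: Final sum = 182 + 435 = 617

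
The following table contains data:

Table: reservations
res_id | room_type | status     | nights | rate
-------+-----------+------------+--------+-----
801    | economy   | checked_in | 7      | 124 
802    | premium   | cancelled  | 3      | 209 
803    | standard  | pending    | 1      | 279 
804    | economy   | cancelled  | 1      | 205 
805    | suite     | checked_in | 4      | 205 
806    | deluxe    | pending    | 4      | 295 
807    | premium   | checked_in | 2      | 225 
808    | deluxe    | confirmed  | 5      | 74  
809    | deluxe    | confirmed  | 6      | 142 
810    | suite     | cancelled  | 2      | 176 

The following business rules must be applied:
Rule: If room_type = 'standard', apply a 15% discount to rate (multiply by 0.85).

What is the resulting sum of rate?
1892.15

Step 1: Records with room_type = 'standard' have total rate = 279
Step 2: Apply multiplier: 279 × 0.85 = 237.15
Step 3: Other records total: 1655
Step 4: Final sum = 237.15 + 1655 = 1892.15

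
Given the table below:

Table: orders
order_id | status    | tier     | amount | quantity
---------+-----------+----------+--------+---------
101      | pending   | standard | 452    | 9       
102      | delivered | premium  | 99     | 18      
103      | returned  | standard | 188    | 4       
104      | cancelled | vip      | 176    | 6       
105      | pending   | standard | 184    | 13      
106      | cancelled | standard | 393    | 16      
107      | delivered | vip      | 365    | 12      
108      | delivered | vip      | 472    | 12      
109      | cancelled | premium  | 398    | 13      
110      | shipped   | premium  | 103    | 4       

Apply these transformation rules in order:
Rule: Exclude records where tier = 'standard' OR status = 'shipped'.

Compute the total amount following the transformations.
1510

Step 1: Find records where tier = 'standard' OR status = 'shipped'
Step 2: 5 records match, summing to 1320
Step 3: Original sum: 2830
Step 4: Remaining sum = 2830 - 1320 = 1510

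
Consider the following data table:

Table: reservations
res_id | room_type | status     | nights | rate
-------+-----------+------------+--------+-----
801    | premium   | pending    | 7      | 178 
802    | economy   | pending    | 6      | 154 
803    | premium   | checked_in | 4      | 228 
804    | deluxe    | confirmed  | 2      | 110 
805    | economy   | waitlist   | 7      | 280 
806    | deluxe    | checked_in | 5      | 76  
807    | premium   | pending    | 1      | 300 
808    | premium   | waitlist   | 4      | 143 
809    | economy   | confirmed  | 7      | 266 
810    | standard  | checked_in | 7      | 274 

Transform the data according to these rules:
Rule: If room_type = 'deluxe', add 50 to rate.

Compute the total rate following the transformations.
2109

Step 1: Count records where room_type = 'deluxe': 2
Step 2: Total bonus added: 2 × 50 = 100
Step 3: Original sum of rate: 2009
Step 4: Final sum = 2009 + 100 = 2109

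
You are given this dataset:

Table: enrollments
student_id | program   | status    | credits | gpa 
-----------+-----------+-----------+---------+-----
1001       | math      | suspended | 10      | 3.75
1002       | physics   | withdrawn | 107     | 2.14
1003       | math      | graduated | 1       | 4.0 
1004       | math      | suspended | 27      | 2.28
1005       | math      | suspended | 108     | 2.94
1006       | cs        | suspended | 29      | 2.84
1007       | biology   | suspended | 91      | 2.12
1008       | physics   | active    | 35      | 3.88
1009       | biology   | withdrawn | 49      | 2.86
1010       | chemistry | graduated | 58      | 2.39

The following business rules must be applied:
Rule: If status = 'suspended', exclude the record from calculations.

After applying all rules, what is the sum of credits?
250

Step 1: Identify records where status = 'suspended'
Step 2: The excluded records sum to 265
Step 3: Original total credits = 515
Step 4: Remaining total = 515 - 265 = 250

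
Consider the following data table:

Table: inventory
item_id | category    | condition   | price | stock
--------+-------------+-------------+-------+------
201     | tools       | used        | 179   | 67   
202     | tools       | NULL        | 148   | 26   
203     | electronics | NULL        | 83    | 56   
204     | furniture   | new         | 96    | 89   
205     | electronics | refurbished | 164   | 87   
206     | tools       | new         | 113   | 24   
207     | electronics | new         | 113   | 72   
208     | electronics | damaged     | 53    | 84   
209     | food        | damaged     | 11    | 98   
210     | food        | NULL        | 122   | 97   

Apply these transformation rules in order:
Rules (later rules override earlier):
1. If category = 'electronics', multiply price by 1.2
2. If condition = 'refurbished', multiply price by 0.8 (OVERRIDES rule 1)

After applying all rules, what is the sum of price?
1099.0

Step 1: Rule 2 takes priority for records with condition = 'refurbished'
  - 1 records: 164 × 0.8 = 131.2
Step 2: Rule 1 applies to remaining records with category = 'electronics'
  - 3 records: 249 × 1.2 = 298.8
Step 3: Other records unchanged: 669
Step 4: Final sum = 131.2 + 298.8 + 669 = 1099.0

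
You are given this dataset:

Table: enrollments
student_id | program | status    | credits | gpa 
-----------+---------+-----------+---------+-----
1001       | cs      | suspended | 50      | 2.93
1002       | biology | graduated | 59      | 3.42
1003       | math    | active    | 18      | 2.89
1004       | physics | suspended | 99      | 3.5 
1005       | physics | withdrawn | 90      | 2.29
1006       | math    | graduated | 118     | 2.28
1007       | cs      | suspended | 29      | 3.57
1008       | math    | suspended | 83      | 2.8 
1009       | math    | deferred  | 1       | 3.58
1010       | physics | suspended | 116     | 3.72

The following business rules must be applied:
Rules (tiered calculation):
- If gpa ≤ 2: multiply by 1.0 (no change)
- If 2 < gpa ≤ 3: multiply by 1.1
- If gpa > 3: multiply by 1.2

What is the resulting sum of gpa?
35.86

Step 1: Tier 1 (gpa ≤ 2): 0 records, sum = 0 × 1.0 = 0.0
Step 2: Tier 2 (2 < gpa ≤ 3): 5 records, sum = 13.19 × 1.1 = 14.51
Step 3: Tier 3 (gpa > 3): 5 records, sum = 17.79 × 1.2 = 21.35
Step 4: Final sum = 0.0 + 14.51 + 21.35 = 35.86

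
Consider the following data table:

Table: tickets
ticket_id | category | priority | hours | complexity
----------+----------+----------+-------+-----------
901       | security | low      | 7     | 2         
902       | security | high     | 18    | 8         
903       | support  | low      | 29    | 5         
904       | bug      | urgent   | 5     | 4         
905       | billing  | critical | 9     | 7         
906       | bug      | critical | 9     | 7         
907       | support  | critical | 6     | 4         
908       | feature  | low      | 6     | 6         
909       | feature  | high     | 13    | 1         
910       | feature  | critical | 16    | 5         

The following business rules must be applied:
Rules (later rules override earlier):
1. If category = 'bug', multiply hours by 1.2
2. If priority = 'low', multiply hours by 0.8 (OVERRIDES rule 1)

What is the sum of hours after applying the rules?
112.4

Step 1: Rule 2 takes priority for records with priority = 'low'
  - 3 records: 42 × 0.8 = 33.6
Step 2: Rule 1 applies to remaining records with category = 'bug'
  - 2 records: 14 × 1.2 = 16.8
Step 3: Other records unchanged: 62
Step 4: Final sum = 33.6 + 16.8 + 62 = 112.4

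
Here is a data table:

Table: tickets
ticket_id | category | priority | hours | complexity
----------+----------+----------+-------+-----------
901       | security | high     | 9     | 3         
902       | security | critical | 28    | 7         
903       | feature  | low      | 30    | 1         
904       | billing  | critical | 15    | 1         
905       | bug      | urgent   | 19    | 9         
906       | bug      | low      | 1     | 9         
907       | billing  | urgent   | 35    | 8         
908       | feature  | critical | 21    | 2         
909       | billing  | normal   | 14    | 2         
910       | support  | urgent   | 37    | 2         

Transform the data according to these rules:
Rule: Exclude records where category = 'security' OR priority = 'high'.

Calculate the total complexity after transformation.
34

Step 1: Find records where category = 'security' OR priority = 'high'
Step 2: 2 records match, summing to 10
Step 3: Original sum: 44
Step 4: Remaining sum = 44 - 10 = 34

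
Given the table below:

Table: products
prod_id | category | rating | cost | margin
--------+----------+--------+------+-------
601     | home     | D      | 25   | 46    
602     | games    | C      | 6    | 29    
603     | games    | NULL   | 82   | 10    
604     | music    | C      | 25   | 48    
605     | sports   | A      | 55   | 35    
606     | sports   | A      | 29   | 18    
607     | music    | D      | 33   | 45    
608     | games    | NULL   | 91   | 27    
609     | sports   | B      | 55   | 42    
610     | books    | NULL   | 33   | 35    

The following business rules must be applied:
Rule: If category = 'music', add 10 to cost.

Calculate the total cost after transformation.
454

Step 1: Count records where category = 'music': 2
Step 2: Total bonus added: 2 × 10 = 20
Step 3: Original sum of cost: 434
Step 4: Final sum = 434 + 20 = 454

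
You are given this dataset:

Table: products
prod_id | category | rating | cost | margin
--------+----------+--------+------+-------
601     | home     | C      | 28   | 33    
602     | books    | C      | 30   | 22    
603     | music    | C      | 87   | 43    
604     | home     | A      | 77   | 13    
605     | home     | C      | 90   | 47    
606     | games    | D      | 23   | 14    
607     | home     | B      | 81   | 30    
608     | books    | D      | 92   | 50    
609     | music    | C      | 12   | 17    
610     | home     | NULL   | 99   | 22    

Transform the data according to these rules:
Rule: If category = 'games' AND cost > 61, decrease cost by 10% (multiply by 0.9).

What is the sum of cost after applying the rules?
619

Step 1: Find records where category = 'games' AND cost > 61
Step 2: 0 records match, summing to 0
Step 3: After multiplier: 0 × 0.9 = 0.0
Step 4: Unaffected records sum: 619
Step 5: Final sum = 0.0 + 619 = 619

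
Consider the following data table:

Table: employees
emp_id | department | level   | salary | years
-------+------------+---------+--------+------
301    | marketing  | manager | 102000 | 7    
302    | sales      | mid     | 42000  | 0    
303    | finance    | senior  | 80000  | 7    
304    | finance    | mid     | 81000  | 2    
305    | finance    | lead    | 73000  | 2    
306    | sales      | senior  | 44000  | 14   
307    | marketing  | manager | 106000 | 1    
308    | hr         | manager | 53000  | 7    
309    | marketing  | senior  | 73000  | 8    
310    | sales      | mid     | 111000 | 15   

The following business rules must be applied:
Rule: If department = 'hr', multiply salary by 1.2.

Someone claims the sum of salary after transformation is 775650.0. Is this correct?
No, the correct result is 775600.0.

Step 1: Calculate the correct sum after transformation
Step 2: Apply multiplier 1.2 to records where department = 'hr'
Step 3: Correct result = 775600.0
Step 4: Claimed result = 775650.0
Step 5: 775600.0 ≠ 775650.0
Conclusion: The claimed result is incorrect. The correct answer is 775600.0.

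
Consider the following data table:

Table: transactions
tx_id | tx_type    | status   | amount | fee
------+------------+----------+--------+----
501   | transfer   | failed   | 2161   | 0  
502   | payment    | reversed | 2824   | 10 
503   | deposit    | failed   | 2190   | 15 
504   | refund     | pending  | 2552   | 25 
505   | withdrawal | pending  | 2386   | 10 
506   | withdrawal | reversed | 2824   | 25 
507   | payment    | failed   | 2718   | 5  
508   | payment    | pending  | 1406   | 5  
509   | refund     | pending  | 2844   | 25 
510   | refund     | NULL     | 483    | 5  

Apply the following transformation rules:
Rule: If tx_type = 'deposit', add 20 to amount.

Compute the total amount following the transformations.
22408

Step 1: Count records where tx_type = 'deposit': 1
Step 2: Total bonus added: 1 × 20 = 20
Step 3: Original sum of amount: 22388
Step 4: Final sum = 22388 + 20 = 22408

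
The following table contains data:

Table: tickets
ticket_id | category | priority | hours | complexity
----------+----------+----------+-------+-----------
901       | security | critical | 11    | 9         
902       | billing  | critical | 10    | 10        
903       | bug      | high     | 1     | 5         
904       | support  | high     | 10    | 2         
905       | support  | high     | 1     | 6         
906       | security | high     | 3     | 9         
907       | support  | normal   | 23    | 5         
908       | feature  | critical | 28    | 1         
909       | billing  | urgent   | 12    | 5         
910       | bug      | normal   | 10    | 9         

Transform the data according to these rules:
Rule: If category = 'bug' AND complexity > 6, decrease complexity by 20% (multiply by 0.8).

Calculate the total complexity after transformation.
59.2

Step 1: Find records where category = 'bug' AND complexity > 6
Step 2: 1 records match, summing to 9
Step 3: After multiplier: 9 × 0.8 = 7.2
Step 4: Unaffected records sum: 52
Step 5: Final sum = 7.2 + 52 = 59.2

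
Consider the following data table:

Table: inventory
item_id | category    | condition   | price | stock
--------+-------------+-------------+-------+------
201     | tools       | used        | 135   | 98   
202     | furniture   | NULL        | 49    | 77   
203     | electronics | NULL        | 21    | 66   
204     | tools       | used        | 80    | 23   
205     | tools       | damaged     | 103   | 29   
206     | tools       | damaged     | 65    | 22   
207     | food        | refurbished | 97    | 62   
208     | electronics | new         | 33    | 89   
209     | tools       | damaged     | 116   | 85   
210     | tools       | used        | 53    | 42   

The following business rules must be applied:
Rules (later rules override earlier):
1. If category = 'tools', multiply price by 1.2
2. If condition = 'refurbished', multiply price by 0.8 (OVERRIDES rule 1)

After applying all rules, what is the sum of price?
843.0

Step 1: Rule 2 takes priority for records with condition = 'refurbished'
  - 1 records: 97 × 0.8 = 77.6
Step 2: Rule 1 applies to remaining records with category = 'tools'
  - 6 records: 552 × 1.2 = 662.4
Step 3: Other records unchanged: 103
Step 4: Final sum = 77.6 + 662.4 + 103 = 843.0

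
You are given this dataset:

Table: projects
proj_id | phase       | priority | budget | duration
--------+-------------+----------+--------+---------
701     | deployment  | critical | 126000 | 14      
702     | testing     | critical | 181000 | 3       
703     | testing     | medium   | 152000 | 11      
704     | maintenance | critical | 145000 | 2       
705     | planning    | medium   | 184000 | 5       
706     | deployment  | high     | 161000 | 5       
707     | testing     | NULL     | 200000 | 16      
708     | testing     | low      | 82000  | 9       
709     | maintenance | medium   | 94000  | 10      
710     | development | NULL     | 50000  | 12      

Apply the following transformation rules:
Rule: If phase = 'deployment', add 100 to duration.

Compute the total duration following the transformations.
287

Step 1: Count records where phase = 'deployment': 2
Step 2: Total bonus added: 2 × 100 = 200
Step 3: Original sum of duration: 87
Step 4: Final sum = 87 + 200 = 287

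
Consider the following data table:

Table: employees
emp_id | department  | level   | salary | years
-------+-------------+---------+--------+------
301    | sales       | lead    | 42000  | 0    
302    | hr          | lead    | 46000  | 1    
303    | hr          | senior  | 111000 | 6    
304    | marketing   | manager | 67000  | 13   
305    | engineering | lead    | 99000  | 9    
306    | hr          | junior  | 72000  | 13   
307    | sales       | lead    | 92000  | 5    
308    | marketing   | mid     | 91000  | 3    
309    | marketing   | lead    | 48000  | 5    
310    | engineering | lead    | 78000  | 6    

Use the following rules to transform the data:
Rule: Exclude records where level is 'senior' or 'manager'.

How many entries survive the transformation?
8

Step 1: Count records to exclude
  - 1 (senior) + 1 (manager) = 2 records
Step 2: Total records: 10
Step 3: Remaining = 10 - 2 = 8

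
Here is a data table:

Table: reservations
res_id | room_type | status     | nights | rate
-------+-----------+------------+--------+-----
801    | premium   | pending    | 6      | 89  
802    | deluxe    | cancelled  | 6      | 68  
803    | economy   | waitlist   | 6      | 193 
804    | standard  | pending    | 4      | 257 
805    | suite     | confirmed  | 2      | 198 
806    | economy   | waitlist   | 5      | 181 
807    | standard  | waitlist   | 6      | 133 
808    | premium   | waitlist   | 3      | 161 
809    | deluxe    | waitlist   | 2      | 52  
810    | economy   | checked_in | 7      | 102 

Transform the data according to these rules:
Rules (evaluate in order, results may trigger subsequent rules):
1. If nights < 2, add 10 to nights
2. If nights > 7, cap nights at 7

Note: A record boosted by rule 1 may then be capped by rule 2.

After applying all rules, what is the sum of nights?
47

Step 1: Apply rule 1 to records with nights < 2
  - 0 records get bonus of 10
  - Of these, 0 records then exceed 7 and get capped
Step 2: Apply rule 2 to records with nights > 7
  - 0 records (original) are capped
Step 3: Calculate final sum = 47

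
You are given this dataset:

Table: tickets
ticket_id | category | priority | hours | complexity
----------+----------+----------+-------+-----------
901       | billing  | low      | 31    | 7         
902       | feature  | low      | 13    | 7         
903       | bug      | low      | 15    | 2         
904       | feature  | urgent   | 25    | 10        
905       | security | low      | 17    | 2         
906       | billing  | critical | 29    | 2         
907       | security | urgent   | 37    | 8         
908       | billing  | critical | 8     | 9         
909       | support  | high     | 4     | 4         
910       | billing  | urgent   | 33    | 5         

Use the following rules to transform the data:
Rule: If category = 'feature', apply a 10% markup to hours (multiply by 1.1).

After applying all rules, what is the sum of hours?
215.8

Step 1: Records with category = 'feature' have total hours = 38
Step 2: Apply multiplier: 38 × 1.1 = 41.8
Step 3: Other records total: 174
Step 4: Final sum = 41.8 + 174 = 215.8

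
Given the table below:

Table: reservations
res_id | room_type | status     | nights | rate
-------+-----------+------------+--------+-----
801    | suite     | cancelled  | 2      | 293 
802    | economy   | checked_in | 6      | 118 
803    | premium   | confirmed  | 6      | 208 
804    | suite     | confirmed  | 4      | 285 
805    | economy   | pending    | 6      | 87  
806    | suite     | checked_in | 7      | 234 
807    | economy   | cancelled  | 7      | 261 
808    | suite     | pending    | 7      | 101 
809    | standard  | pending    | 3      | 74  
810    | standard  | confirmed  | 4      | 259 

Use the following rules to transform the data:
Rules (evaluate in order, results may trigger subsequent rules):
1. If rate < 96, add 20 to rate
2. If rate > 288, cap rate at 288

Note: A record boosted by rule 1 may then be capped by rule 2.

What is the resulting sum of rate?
1955

Step 1: Apply rule 1 to records with rate < 96
  - 2 records get bonus of 20
  - Of these, 0 records then exceed 288 and get capped
Step 2: Apply rule 2 to records with rate > 288
  - 1 records (original) are capped
Step 3: Calculate final sum = 1955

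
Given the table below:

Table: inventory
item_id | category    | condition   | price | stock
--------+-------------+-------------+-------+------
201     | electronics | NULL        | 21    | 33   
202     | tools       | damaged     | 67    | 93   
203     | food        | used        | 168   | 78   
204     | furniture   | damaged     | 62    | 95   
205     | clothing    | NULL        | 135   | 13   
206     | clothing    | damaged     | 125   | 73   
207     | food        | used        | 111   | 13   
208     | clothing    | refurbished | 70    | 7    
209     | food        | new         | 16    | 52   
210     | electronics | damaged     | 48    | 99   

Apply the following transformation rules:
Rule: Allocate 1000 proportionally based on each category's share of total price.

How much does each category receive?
clothing: 400.97, electronics: 83.84, food: 358.44, furniture: 75.33, tools: 81.41

Step 1: Calculate total price = 823
Step 2: Calculate each category's proportion:
  clothing: 330/823 = 40.10% → 400.97
  electronics: 69/823 = 8.38% → 83.84
  food: 295/823 = 35.84% → 358.44
  furniture: 62/823 = 7.53% → 75.33
  tools: 67/823 = 8.14% → 81.41
Step 3: Verify: sum of allocations ≈ 1000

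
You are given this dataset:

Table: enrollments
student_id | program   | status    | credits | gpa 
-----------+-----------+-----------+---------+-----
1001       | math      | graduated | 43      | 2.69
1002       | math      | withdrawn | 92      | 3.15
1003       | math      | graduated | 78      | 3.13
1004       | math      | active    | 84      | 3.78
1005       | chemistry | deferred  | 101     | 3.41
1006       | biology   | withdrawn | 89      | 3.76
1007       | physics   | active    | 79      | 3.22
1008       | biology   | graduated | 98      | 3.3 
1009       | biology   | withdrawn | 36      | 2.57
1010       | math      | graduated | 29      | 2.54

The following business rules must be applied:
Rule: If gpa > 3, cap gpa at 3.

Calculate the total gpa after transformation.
28.8

Step 1: 7 records have gpa > 3
Step 2: These records originally summed to 23.75
Step 3: After capping: 7 × 3 = 21
Step 4: Unaffected records sum: 7.8
Step 5: Final sum = 21 + 7.8 = 28.8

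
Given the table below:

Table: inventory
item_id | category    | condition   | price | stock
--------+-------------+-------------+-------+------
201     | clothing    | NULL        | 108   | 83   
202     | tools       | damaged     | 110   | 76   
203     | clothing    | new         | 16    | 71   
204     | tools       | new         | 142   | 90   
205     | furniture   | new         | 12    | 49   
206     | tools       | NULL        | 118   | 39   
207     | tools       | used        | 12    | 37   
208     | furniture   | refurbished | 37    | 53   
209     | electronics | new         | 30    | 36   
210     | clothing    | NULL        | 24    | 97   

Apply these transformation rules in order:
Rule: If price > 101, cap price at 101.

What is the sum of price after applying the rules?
535

Step 1: 4 records have price > 101
Step 2: These records originally summed to 478
Step 3: After capping: 4 × 101 = 404
Step 4: Unaffected records sum: 131
Step 5: Final sum = 404 + 131 = 535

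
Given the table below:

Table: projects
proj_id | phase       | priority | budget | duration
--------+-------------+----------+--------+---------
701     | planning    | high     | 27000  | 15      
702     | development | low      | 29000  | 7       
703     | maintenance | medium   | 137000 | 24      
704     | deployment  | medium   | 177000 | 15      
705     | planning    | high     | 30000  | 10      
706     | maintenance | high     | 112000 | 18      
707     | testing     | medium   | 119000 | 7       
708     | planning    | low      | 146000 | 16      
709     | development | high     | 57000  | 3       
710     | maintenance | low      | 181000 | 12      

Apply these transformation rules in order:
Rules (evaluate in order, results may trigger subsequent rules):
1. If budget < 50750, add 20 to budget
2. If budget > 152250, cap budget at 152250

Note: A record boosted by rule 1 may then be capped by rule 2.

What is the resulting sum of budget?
961560

Step 1: Apply rule 1 to records with budget < 50750
  - 3 records get bonus of 20
  - Of these, 0 records then exceed 152250 and get capped
Step 2: Apply rule 2 to records with budget > 152250
  - 2 records (original) are capped
Step 3: Calculate final sum = 961560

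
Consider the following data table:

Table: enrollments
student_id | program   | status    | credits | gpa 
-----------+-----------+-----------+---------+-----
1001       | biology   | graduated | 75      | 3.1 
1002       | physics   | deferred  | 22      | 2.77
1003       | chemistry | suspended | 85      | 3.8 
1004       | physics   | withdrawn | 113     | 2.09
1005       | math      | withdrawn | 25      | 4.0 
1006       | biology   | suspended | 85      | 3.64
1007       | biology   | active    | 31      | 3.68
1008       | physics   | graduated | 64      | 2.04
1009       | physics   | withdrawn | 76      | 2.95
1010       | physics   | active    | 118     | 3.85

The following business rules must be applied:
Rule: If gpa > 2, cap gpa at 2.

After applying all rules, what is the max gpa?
2

Step 1: Original maximum gpa = 4.0
Step 2: Apply cap at 2
Step 3: 10 records had gpa > 2 and were capped
Step 4: Maximum after transformation = 2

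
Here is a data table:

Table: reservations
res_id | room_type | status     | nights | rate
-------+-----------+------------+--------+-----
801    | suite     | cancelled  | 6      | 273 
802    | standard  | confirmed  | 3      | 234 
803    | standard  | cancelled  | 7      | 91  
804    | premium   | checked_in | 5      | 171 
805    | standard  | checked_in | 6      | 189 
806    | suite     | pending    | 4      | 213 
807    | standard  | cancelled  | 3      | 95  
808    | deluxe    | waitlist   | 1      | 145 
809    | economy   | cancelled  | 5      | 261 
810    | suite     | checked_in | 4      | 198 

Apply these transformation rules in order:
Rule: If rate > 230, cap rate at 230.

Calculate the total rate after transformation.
1792

Step 1: 3 records have rate > 230
Step 2: These records originally summed to 768
Step 3: After capping: 3 × 230 = 690
Step 4: Unaffected records sum: 1102
Step 5: Final sum = 690 + 1102 = 1792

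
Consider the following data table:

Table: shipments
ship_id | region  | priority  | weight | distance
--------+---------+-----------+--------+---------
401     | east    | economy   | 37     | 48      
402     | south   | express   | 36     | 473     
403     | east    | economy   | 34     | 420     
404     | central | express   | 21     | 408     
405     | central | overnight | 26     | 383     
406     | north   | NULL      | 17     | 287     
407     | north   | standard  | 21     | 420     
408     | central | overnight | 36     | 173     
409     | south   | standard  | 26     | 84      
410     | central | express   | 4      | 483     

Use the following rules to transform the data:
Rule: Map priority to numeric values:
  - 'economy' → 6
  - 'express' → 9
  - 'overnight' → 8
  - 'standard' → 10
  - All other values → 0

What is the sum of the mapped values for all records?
75

Step 1: Apply mapping to each record
Step 2: Count by status:
  'economy': 2 records × 6 = 12
  'express': 3 records × 9 = 27
  'overnight': 2 records × 8 = 16
  'standard': 2 records × 10 = 20
Step 3: Sum all mapped values = 75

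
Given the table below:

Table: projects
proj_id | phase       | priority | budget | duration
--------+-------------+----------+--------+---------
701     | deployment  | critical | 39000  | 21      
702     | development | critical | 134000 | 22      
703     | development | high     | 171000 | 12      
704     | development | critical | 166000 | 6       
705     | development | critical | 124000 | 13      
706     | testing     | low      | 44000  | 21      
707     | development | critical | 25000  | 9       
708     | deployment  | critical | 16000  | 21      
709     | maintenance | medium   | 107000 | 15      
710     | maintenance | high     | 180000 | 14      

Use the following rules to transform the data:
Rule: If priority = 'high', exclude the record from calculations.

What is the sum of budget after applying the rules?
655000

Step 1: Identify records where priority = 'high'
Step 2: The excluded records sum to 351000
Step 3: Original total budget = 1006000
Step 4: Remaining total = 1006000 - 351000 = 655000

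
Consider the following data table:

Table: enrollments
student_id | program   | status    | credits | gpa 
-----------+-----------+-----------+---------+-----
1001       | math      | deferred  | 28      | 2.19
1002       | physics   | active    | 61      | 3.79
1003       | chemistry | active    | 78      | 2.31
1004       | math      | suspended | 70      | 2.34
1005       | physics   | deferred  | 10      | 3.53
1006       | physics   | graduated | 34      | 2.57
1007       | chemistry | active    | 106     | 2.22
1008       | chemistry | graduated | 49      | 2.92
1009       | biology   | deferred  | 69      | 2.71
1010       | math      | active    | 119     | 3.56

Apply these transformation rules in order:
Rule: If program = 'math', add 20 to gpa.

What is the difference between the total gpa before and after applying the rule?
60.0

Step 1: Original sum of gpa = 28.14
Step 2: 3 records have program = 'math'
Step 3: Each affected record changes by 20
Step 4: Total change = 3 × 20 = 60
Step 5: New sum = 28.14 + 60 = 88.14
Step 6: Difference = |88.14 - 28.14| = 60.0
        (Sum increased by 60.0)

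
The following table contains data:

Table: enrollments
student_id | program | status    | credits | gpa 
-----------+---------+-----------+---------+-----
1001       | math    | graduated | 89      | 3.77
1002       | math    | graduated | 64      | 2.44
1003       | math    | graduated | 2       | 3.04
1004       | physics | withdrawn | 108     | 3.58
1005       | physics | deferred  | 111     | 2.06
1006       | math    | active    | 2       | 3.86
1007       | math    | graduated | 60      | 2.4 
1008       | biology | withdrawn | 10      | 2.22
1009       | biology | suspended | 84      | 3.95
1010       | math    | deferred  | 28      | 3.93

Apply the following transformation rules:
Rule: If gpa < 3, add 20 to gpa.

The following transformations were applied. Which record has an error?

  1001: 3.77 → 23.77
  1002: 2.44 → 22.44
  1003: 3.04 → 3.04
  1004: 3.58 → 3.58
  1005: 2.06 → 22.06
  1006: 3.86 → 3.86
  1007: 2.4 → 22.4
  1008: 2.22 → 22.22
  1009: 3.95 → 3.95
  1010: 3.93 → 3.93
Record 1001 has an error. The correct transformed value should be 3.77, not 23.77.

Step 1: Check each record against the rule
Step 2: Record 1001 has gpa = 3.77
Step 3: Since 3.77 >= 3, the bonus should not have been applied
Step 4: Correct value = 3.77, but claimed value = 23.77
Conclusion: Record 1001 has the error.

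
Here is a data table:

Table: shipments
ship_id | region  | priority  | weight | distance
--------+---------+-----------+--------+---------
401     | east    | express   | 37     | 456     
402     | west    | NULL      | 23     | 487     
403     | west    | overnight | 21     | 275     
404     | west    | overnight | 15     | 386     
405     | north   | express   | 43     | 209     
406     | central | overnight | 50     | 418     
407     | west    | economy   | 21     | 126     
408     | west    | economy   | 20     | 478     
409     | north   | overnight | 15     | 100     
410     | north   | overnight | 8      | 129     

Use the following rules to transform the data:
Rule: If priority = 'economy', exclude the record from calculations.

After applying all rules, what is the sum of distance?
2460

Step 1: Identify records where priority = 'economy'
Step 2: The excluded records sum to 604
Step 3: Original total distance = 3064
Step 4: Remaining total = 3064 - 604 = 2460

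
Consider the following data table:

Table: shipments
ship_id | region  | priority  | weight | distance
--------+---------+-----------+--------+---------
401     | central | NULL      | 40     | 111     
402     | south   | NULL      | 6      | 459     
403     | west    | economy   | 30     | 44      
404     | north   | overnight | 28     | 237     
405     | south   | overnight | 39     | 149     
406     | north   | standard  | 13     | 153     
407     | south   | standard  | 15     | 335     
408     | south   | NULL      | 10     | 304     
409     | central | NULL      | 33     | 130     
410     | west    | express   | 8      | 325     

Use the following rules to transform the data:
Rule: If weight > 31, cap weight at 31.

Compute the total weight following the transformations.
203

Step 1: 3 records have weight > 31
Step 2: These records originally summed to 112
Step 3: After capping: 3 × 31 = 93
Step 4: Unaffected records sum: 110
Step 5: Final sum = 93 + 110 = 203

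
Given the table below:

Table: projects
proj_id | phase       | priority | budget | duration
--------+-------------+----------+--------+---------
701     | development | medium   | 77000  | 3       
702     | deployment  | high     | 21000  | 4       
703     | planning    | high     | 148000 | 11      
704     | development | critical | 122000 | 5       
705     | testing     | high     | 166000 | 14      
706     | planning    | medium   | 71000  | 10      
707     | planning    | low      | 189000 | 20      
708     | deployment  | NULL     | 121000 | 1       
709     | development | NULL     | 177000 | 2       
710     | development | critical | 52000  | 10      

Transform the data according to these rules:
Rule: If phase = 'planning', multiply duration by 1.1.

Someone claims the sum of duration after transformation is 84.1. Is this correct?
Yes, the result is correct.

Step 1: Calculate the correct sum after transformation
Step 2: Apply multiplier 1.1 to records where phase = 'planning'
Step 3: Correct result = 84.1
Step 4: Claimed result = 84.1
Step 5: 84.1 = 84.1 ✓
Conclusion: The claimed result is correct.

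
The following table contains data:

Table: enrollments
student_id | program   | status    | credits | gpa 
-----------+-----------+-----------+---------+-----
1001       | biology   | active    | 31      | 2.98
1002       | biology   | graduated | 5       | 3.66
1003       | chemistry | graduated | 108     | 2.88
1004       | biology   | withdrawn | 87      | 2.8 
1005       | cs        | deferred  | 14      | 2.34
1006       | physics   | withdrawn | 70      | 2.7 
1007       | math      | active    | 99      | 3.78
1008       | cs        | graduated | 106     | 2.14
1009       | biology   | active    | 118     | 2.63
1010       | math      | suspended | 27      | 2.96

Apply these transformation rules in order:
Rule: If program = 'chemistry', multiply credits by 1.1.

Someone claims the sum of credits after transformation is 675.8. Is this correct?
Yes, the result is correct.

Step 1: Calculate the correct sum after transformation
Step 2: Apply multiplier 1.1 to records where program = 'chemistry'
Step 3: Correct result = 675.8
Step 4: Claimed result = 675.8
Step 5: 675.8 = 675.8 ✓
Conclusion: The claimed result is correct.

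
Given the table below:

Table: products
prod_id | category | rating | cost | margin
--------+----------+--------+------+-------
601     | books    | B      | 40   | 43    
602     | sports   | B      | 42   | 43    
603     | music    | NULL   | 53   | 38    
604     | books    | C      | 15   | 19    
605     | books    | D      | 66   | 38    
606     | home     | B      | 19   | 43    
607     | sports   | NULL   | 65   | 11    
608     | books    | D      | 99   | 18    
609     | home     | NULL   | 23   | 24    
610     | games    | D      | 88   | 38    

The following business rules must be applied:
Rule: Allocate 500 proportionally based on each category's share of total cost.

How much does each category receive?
books: 215.69, games: 86.27, home: 41.18, music: 51.96, sports: 104.9

Step 1: Calculate total cost = 510
Step 2: Calculate each category's proportion:
  books: 220/510 = 43.14% → 215.69
  games: 88/510 = 17.25% → 86.27
  home: 42/510 = 8.24% → 41.18
  music: 53/510 = 10.39% → 51.96
  sports: 107/510 = 20.98% → 104.9
Step 3: Verify: sum of allocations ≈ 500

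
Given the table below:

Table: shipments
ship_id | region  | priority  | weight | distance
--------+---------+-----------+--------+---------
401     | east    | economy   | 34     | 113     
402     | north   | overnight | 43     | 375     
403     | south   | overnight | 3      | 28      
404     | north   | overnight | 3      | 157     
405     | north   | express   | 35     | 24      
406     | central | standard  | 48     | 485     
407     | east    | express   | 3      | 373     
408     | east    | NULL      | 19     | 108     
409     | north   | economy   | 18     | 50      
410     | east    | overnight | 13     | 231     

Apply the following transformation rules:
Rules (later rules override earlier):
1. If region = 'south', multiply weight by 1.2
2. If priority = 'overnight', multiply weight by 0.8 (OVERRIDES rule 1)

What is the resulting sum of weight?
206.6

Step 1: Rule 2 takes priority for records with priority = 'overnight'
  - 4 records: 62 × 0.8 = 49.6
Step 2: Rule 1 applies to remaining records with region = 'south'
  - 0 records: 0 × 1.2 = 0.0
Step 3: Other records unchanged: 157
Step 4: Final sum = 49.6 + 0.0 + 157 = 206.6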